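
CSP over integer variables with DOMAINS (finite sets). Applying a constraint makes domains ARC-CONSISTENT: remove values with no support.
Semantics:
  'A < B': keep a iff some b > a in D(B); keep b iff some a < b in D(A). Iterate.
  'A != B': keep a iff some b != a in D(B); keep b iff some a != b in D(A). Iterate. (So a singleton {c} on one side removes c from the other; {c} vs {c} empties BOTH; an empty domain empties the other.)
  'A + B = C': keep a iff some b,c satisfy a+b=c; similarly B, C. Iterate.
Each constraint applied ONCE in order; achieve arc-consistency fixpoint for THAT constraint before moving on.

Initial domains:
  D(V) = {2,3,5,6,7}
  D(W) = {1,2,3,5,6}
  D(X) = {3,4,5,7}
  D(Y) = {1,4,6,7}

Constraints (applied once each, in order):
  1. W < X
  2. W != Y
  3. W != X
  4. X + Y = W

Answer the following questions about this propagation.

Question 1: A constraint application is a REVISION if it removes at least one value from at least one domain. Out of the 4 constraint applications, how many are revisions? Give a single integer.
Answer: 1

Derivation:
Constraint 1 (W < X) on D(W)={1,2,3,5,6} D(X)={3,4,5,7}: no change => not a revision
Constraint 2 (W != Y) on D(W)={1,2,3,5,6} D(Y)={1,4,6,7}: no change => not a revision
Constraint 3 (W != X) on D(W)={1,2,3,5,6} D(X)={3,4,5,7}: no change => not a revision
Constraint 4 (X + Y = W) on D(X)={3,4,5,7} D(Y)={1,4,6,7} D(W)={1,2,3,5,6}: X {3,4,5,7}->{4,5}; Y {1,4,6,7}->{1}; W {1,2,3,5,6}->{5,6} => REVISION
Total revisions = 1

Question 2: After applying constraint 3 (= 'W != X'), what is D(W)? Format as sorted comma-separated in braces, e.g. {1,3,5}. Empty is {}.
Constraint 1 (W < X) on D(W)={1,2,3,5,6} D(X)={3,4,5,7}: no change
Constraint 2 (W != Y) on D(W)={1,2,3,5,6} D(Y)={1,4,6,7}: no change
Constraint 3 (W != X) on D(W)={1,2,3,5,6} D(X)={3,4,5,7}: no change
So after constraint 3: D(W) = {1,2,3,5,6}

Answer: {1,2,3,5,6}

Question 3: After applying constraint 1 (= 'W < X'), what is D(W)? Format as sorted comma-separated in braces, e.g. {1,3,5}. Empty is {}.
Answer: {1,2,3,5,6}

Derivation:
Constraint 1 (W < X) on D(W)={1,2,3,5,6} D(X)={3,4,5,7}: no change
So after constraint 1: D(W) = {1,2,3,5,6}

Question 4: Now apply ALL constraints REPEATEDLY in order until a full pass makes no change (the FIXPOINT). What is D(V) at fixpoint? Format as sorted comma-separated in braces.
pass 0 (initial): D(V)={2,3,5,6,7}
pass 1: W {1,2,3,5,6}->{5,6}; X {3,4,5,7}->{4,5}; Y {1,4,6,7}->{1}
pass 2: W {5,6}->{}; X {4,5}->{}; Y {1}->{}
pass 3: no change
Fixpoint after 3 passes: D(V) = {2,3,5,6,7}

Answer: {2,3,5,6,7}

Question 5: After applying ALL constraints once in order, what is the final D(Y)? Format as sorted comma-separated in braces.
Constraint 1 (W < X) on D(W)={1,2,3,5,6} D(X)={3,4,5,7}: no change
Constraint 2 (W != Y) on D(W)={1,2,3,5,6} D(Y)={1,4,6,7}: no change
Constraint 3 (W != X) on D(W)={1,2,3,5,6} D(X)={3,4,5,7}: no change
Constraint 4 (X + Y = W) on D(X)={3,4,5,7} D(Y)={1,4,6,7} D(W)={1,2,3,5,6}: X {3,4,5,7}->{4,5}; Y {1,4,6,7}->{1}; W {1,2,3,5,6}->{5,6}
So after all 4 constraints: D(Y) = {1}

Answer: {1}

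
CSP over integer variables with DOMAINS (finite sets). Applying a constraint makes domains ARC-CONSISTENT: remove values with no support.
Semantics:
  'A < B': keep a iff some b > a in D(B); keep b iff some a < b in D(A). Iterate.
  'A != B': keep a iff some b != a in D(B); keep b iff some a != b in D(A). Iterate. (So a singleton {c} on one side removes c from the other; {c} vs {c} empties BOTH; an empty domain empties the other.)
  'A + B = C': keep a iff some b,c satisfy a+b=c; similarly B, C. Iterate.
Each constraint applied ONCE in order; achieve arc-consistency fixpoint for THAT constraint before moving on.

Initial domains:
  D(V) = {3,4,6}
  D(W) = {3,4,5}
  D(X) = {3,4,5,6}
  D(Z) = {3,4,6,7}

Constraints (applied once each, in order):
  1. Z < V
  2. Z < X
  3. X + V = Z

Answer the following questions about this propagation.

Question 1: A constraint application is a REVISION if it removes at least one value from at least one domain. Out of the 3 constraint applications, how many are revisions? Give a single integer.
Constraint 1 (Z < V) on D(Z)={3,4,6,7} D(V)={3,4,6}: Z {3,4,6,7}->{3,4}; V {3,4,6}->{4,6} => REVISION
Constraint 2 (Z < X) on D(Z)={3,4} D(X)={3,4,5,6}: X {3,4,5,6}->{4,5,6} => REVISION
Constraint 3 (X + V = Z) on D(X)={4,5,6} D(V)={4,6} D(Z)={3,4}: X {4,5,6}->{}; V {4,6}->{}; Z {3,4}->{} => REVISION
Total revisions = 3

Answer: 3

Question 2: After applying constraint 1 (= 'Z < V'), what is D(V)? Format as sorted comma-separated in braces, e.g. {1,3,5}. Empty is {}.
Constraint 1 (Z < V) on D(Z)={3,4,6,7} D(V)={3,4,6}: Z {3,4,6,7}->{3,4}; V {3,4,6}->{4,6}
So after constraint 1: D(V) = {4,6}

Answer: {4,6}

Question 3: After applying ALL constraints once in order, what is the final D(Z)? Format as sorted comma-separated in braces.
Constraint 1 (Z < V) on D(Z)={3,4,6,7} D(V)={3,4,6}: Z {3,4,6,7}->{3,4}; V {3,4,6}->{4,6}
Constraint 2 (Z < X) on D(Z)={3,4} D(X)={3,4,5,6}: X {3,4,5,6}->{4,5,6}
Constraint 3 (X + V = Z) on D(X)={4,5,6} D(V)={4,6} D(Z)={3,4}: X {4,5,6}->{}; V {4,6}->{}; Z {3,4}->{}
So after all 3 constraints: D(Z) = {}

Answer: {}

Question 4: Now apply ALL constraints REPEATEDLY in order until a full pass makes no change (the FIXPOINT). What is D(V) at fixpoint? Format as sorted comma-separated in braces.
pass 0 (initial): D(V)={3,4,6}
pass 1: V {3,4,6}->{}; X {3,4,5,6}->{}; Z {3,4,6,7}->{}
pass 2: no change
Fixpoint after 2 passes: D(V) = {}

Answer: {}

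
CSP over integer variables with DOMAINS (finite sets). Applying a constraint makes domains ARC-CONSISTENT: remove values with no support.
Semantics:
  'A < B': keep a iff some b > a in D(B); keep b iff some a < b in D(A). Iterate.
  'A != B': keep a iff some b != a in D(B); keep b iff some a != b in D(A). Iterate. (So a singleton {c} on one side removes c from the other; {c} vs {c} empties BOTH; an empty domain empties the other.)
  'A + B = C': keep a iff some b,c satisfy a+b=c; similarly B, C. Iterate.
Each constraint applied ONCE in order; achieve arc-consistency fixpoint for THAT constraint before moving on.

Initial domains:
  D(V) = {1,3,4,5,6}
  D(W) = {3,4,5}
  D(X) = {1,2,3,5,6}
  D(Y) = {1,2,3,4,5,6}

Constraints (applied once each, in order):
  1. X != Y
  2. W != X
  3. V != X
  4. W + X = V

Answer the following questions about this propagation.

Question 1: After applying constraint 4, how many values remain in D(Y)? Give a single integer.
Constraint 1 (X != Y) on D(X)={1,2,3,5,6} D(Y)={1,2,3,4,5,6}: no change
Constraint 2 (W != X) on D(W)={3,4,5} D(X)={1,2,3,5,6}: no change
Constraint 3 (V != X) on D(V)={1,3,4,5,6} D(X)={1,2,3,5,6}: no change
Constraint 4 (W + X = V) on D(W)={3,4,5} D(X)={1,2,3,5,6} D(V)={1,3,4,5,6}: X {1,2,3,5,6}->{1,2,3}; V {1,3,4,5,6}->{4,5,6}
So after constraint 4: D(Y)={1,2,3,4,5,6}, size = 6

Answer: 6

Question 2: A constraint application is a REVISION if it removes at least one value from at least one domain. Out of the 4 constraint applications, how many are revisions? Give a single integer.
Answer: 1

Derivation:
Constraint 1 (X != Y) on D(X)={1,2,3,5,6} D(Y)={1,2,3,4,5,6}: no change => not a revision
Constraint 2 (W != X) on D(W)={3,4,5} D(X)={1,2,3,5,6}: no change => not a revision
Constraint 3 (V != X) on D(V)={1,3,4,5,6} D(X)={1,2,3,5,6}: no change => not a revision
Constraint 4 (W + X = V) on D(W)={3,4,5} D(X)={1,2,3,5,6} D(V)={1,3,4,5,6}: X {1,2,3,5,6}->{1,2,3}; V {1,3,4,5,6}->{4,5,6} => REVISION
Total revisions = 1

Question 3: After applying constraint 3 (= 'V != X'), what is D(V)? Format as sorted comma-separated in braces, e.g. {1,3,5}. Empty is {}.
Constraint 1 (X != Y) on D(X)={1,2,3,5,6} D(Y)={1,2,3,4,5,6}: no change
Constraint 2 (W != X) on D(W)={3,4,5} D(X)={1,2,3,5,6}: no change
Constraint 3 (V != X) on D(V)={1,3,4,5,6} D(X)={1,2,3,5,6}: no change
So after constraint 3: D(V) = {1,3,4,5,6}

Answer: {1,3,4,5,6}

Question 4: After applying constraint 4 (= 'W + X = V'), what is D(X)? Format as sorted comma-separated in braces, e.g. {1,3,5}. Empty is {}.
Constraint 1 (X != Y) on D(X)={1,2,3,5,6} D(Y)={1,2,3,4,5,6}: no change
Constraint 2 (W != X) on D(W)={3,4,5} D(X)={1,2,3,5,6}: no change
Constraint 3 (V != X) on D(V)={1,3,4,5,6} D(X)={1,2,3,5,6}: no change
Constraint 4 (W + X = V) on D(W)={3,4,5} D(X)={1,2,3,5,6} D(V)={1,3,4,5,6}: X {1,2,3,5,6}->{1,2,3}; V {1,3,4,5,6}->{4,5,6}
So after constraint 4: D(X) = {1,2,3}

Answer: {1,2,3}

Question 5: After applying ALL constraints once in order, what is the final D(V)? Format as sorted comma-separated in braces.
Answer: {4,5,6}

Derivation:
Constraint 1 (X != Y) on D(X)={1,2,3,5,6} D(Y)={1,2,3,4,5,6}: no change
Constraint 2 (W != X) on D(W)={3,4,5} D(X)={1,2,3,5,6}: no change
Constraint 3 (V != X) on D(V)={1,3,4,5,6} D(X)={1,2,3,5,6}: no change
Constraint 4 (W + X = V) on D(W)={3,4,5} D(X)={1,2,3,5,6} D(V)={1,3,4,5,6}: X {1,2,3,5,6}->{1,2,3}; V {1,3,4,5,6}->{4,5,6}
So after all 4 constraints: D(V) = {4,5,6}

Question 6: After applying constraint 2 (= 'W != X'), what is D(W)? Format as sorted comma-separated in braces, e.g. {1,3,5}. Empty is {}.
Answer: {3,4,5}

Derivation:
Constraint 1 (X != Y) on D(X)={1,2,3,5,6} D(Y)={1,2,3,4,5,6}: no change
Constraint 2 (W != X) on D(W)={3,4,5} D(X)={1,2,3,5,6}: no change
So after constraint 2: D(W) = {3,4,5}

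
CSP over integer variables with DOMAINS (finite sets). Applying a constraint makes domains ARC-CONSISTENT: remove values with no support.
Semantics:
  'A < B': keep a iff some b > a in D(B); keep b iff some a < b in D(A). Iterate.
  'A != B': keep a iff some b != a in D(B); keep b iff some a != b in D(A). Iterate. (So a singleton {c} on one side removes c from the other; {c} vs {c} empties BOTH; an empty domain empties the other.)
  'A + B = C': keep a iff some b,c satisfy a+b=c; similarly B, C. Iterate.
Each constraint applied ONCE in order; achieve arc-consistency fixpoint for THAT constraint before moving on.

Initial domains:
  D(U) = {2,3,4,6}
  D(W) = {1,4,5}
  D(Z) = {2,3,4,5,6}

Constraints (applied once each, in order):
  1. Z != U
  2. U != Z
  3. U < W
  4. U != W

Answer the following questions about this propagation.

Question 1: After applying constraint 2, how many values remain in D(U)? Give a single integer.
Constraint 1 (Z != U) on D(Z)={2,3,4,5,6} D(U)={2,3,4,6}: no change
Constraint 2 (U != Z) on D(U)={2,3,4,6} D(Z)={2,3,4,5,6}: no change
So after constraint 2: D(U)={2,3,4,6}, size = 4

Answer: 4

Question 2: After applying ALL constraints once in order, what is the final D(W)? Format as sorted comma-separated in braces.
Constraint 1 (Z != U) on D(Z)={2,3,4,5,6} D(U)={2,3,4,6}: no change
Constraint 2 (U != Z) on D(U)={2,3,4,6} D(Z)={2,3,4,5,6}: no change
Constraint 3 (U < W) on D(U)={2,3,4,6} D(W)={1,4,5}: U {2,3,4,6}->{2,3,4}; W {1,4,5}->{4,5}
Constraint 4 (U != W) on D(U)={2,3,4} D(W)={4,5}: no change
So after all 4 constraints: D(W) = {4,5}

Answer: {4,5}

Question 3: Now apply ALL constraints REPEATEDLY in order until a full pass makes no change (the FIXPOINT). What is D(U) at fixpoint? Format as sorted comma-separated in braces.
Answer: {2,3,4}

Derivation:
pass 0 (initial): D(U)={2,3,4,6}
pass 1: U {2,3,4,6}->{2,3,4}; W {1,4,5}->{4,5}
pass 2: no change
Fixpoint after 2 passes: D(U) = {2,3,4}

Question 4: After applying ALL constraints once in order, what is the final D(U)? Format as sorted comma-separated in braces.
Answer: {2,3,4}

Derivation:
Constraint 1 (Z != U) on D(Z)={2,3,4,5,6} D(U)={2,3,4,6}: no change
Constraint 2 (U != Z) on D(U)={2,3,4,6} D(Z)={2,3,4,5,6}: no change
Constraint 3 (U < W) on D(U)={2,3,4,6} D(W)={1,4,5}: U {2,3,4,6}->{2,3,4}; W {1,4,5}->{4,5}
Constraint 4 (U != W) on D(U)={2,3,4} D(W)={4,5}: no change
So after all 4 constraints: D(U) = {2,3,4}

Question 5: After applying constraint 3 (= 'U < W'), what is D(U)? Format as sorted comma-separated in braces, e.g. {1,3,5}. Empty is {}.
Answer: {2,3,4}

Derivation:
Constraint 1 (Z != U) on D(Z)={2,3,4,5,6} D(U)={2,3,4,6}: no change
Constraint 2 (U != Z) on D(U)={2,3,4,6} D(Z)={2,3,4,5,6}: no change
Constraint 3 (U < W) on D(U)={2,3,4,6} D(W)={1,4,5}: U {2,3,4,6}->{2,3,4}; W {1,4,5}->{4,5}
So after constraint 3: D(U) = {2,3,4}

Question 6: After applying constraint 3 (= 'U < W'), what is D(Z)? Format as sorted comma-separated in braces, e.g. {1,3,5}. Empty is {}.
Constraint 1 (Z != U) on D(Z)={2,3,4,5,6} D(U)={2,3,4,6}: no change
Constraint 2 (U != Z) on D(U)={2,3,4,6} D(Z)={2,3,4,5,6}: no change
Constraint 3 (U < W) on D(U)={2,3,4,6} D(W)={1,4,5}: U {2,3,4,6}->{2,3,4}; W {1,4,5}->{4,5}
So after constraint 3: D(Z) = {2,3,4,5,6}

Answer: {2,3,4,5,6}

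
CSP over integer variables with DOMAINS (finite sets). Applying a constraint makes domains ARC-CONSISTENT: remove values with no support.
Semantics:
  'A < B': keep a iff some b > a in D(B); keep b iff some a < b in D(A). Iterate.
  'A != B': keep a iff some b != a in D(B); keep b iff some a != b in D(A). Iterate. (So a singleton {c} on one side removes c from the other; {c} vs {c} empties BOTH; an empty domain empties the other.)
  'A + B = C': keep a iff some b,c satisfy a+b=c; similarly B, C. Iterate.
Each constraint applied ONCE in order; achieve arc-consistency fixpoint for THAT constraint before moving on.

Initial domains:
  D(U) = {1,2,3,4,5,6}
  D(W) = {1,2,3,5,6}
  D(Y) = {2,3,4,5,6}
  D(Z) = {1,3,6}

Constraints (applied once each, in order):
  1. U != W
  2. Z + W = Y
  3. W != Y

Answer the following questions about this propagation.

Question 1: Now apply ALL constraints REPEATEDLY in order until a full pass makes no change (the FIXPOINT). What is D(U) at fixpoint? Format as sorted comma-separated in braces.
pass 0 (initial): D(U)={1,2,3,4,5,6}
pass 1: W {1,2,3,5,6}->{1,2,3,5}; Z {1,3,6}->{1,3}
pass 2: no change
Fixpoint after 2 passes: D(U) = {1,2,3,4,5,6}

Answer: {1,2,3,4,5,6}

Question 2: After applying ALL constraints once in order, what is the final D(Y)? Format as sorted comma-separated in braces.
Answer: {2,3,4,5,6}

Derivation:
Constraint 1 (U != W) on D(U)={1,2,3,4,5,6} D(W)={1,2,3,5,6}: no change
Constraint 2 (Z + W = Y) on D(Z)={1,3,6} D(W)={1,2,3,5,6} D(Y)={2,3,4,5,6}: Z {1,3,6}->{1,3}; W {1,2,3,5,6}->{1,2,3,5}
Constraint 3 (W != Y) on D(W)={1,2,3,5} D(Y)={2,3,4,5,6}: no change
So after all 3 constraints: D(Y) = {2,3,4,5,6}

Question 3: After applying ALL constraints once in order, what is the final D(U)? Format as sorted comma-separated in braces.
Answer: {1,2,3,4,5,6}

Derivation:
Constraint 1 (U != W) on D(U)={1,2,3,4,5,6} D(W)={1,2,3,5,6}: no change
Constraint 2 (Z + W = Y) on D(Z)={1,3,6} D(W)={1,2,3,5,6} D(Y)={2,3,4,5,6}: Z {1,3,6}->{1,3}; W {1,2,3,5,6}->{1,2,3,5}
Constraint 3 (W != Y) on D(W)={1,2,3,5} D(Y)={2,3,4,5,6}: no change
So after all 3 constraints: D(U) = {1,2,3,4,5,6}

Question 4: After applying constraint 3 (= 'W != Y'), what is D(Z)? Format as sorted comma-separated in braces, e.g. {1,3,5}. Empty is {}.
Answer: {1,3}

Derivation:
Constraint 1 (U != W) on D(U)={1,2,3,4,5,6} D(W)={1,2,3,5,6}: no change
Constraint 2 (Z + W = Y) on D(Z)={1,3,6} D(W)={1,2,3,5,6} D(Y)={2,3,4,5,6}: Z {1,3,6}->{1,3}; W {1,2,3,5,6}->{1,2,3,5}
Constraint 3 (W != Y) on D(W)={1,2,3,5} D(Y)={2,3,4,5,6}: no change
So after constraint 3: D(Z) = {1,3}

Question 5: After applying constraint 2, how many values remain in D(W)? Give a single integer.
Constraint 1 (U != W) on D(U)={1,2,3,4,5,6} D(W)={1,2,3,5,6}: no change
Constraint 2 (Z + W = Y) on D(Z)={1,3,6} D(W)={1,2,3,5,6} D(Y)={2,3,4,5,6}: Z {1,3,6}->{1,3}; W {1,2,3,5,6}->{1,2,3,5}
So after constraint 2: D(W)={1,2,3,5}, size = 4

Answer: 4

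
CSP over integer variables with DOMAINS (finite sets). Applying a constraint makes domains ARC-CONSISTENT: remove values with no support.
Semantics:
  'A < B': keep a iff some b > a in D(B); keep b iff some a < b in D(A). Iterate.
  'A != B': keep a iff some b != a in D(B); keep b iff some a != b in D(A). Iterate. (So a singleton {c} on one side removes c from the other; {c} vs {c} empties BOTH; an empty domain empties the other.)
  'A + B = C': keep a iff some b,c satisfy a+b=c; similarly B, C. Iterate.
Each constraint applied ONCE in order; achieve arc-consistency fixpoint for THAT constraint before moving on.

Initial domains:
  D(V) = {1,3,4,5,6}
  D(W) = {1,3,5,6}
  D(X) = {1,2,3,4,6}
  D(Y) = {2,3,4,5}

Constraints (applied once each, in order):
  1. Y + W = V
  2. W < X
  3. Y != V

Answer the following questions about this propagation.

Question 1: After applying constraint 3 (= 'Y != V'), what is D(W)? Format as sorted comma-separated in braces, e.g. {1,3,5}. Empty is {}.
Answer: {1,3}

Derivation:
Constraint 1 (Y + W = V) on D(Y)={2,3,4,5} D(W)={1,3,5,6} D(V)={1,3,4,5,6}: W {1,3,5,6}->{1,3}; V {1,3,4,5,6}->{3,4,5,6}
Constraint 2 (W < X) on D(W)={1,3} D(X)={1,2,3,4,6}: X {1,2,3,4,6}->{2,3,4,6}
Constraint 3 (Y != V) on D(Y)={2,3,4,5} D(V)={3,4,5,6}: no change
So after constraint 3: D(W) = {1,3}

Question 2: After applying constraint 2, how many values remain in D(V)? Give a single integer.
Constraint 1 (Y + W = V) on D(Y)={2,3,4,5} D(W)={1,3,5,6} D(V)={1,3,4,5,6}: W {1,3,5,6}->{1,3}; V {1,3,4,5,6}->{3,4,5,6}
Constraint 2 (W < X) on D(W)={1,3} D(X)={1,2,3,4,6}: X {1,2,3,4,6}->{2,3,4,6}
So after constraint 2: D(V)={3,4,5,6}, size = 4

Answer: 4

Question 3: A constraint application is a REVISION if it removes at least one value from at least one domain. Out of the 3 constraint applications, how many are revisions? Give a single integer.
Constraint 1 (Y + W = V) on D(Y)={2,3,4,5} D(W)={1,3,5,6} D(V)={1,3,4,5,6}: W {1,3,5,6}->{1,3}; V {1,3,4,5,6}->{3,4,5,6} => REVISION
Constraint 2 (W < X) on D(W)={1,3} D(X)={1,2,3,4,6}: X {1,2,3,4,6}->{2,3,4,6} => REVISION
Constraint 3 (Y != V) on D(Y)={2,3,4,5} D(V)={3,4,5,6}: no change => not a revision
Total revisions = 2

Answer: 2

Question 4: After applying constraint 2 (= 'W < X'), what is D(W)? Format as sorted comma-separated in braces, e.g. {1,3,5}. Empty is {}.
Constraint 1 (Y + W = V) on D(Y)={2,3,4,5} D(W)={1,3,5,6} D(V)={1,3,4,5,6}: W {1,3,5,6}->{1,3}; V {1,3,4,5,6}->{3,4,5,6}
Constraint 2 (W < X) on D(W)={1,3} D(X)={1,2,3,4,6}: X {1,2,3,4,6}->{2,3,4,6}
So after constraint 2: D(W) = {1,3}

Answer: {1,3}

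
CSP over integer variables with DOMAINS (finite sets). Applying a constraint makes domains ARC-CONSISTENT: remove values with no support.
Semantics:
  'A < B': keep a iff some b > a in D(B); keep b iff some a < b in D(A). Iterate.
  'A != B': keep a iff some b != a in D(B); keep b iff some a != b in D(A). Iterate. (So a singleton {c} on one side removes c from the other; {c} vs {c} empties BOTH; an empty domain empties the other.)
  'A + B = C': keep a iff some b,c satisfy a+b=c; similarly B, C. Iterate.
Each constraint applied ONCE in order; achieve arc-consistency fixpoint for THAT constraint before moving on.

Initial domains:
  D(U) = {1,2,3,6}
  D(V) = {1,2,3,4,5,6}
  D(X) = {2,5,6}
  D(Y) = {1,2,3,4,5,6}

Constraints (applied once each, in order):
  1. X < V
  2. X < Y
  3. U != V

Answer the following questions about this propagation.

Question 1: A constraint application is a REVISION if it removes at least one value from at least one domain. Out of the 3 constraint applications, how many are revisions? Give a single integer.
Answer: 2

Derivation:
Constraint 1 (X < V) on D(X)={2,5,6} D(V)={1,2,3,4,5,6}: X {2,5,6}->{2,5}; V {1,2,3,4,5,6}->{3,4,5,6} => REVISION
Constraint 2 (X < Y) on D(X)={2,5} D(Y)={1,2,3,4,5,6}: Y {1,2,3,4,5,6}->{3,4,5,6} => REVISION
Constraint 3 (U != V) on D(U)={1,2,3,6} D(V)={3,4,5,6}: no change => not a revision
Total revisions = 2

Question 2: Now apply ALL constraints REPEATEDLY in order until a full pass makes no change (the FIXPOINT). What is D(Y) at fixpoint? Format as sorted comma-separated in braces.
pass 0 (initial): D(Y)={1,2,3,4,5,6}
pass 1: V {1,2,3,4,5,6}->{3,4,5,6}; X {2,5,6}->{2,5}; Y {1,2,3,4,5,6}->{3,4,5,6}
pass 2: no change
Fixpoint after 2 passes: D(Y) = {3,4,5,6}

Answer: {3,4,5,6}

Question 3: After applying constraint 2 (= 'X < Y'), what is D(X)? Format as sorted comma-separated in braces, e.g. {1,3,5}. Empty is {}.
Answer: {2,5}

Derivation:
Constraint 1 (X < V) on D(X)={2,5,6} D(V)={1,2,3,4,5,6}: X {2,5,6}->{2,5}; V {1,2,3,4,5,6}->{3,4,5,6}
Constraint 2 (X < Y) on D(X)={2,5} D(Y)={1,2,3,4,5,6}: Y {1,2,3,4,5,6}->{3,4,5,6}
So after constraint 2: D(X) = {2,5}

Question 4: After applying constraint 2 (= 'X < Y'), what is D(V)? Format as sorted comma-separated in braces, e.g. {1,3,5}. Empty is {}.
Answer: {3,4,5,6}

Derivation:
Constraint 1 (X < V) on D(X)={2,5,6} D(V)={1,2,3,4,5,6}: X {2,5,6}->{2,5}; V {1,2,3,4,5,6}->{3,4,5,6}
Constraint 2 (X < Y) on D(X)={2,5} D(Y)={1,2,3,4,5,6}: Y {1,2,3,4,5,6}->{3,4,5,6}
So after constraint 2: D(V) = {3,4,5,6}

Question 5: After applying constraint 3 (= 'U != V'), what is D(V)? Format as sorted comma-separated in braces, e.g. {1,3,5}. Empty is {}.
Answer: {3,4,5,6}

Derivation:
Constraint 1 (X < V) on D(X)={2,5,6} D(V)={1,2,3,4,5,6}: X {2,5,6}->{2,5}; V {1,2,3,4,5,6}->{3,4,5,6}
Constraint 2 (X < Y) on D(X)={2,5} D(Y)={1,2,3,4,5,6}: Y {1,2,3,4,5,6}->{3,4,5,6}
Constraint 3 (U != V) on D(U)={1,2,3,6} D(V)={3,4,5,6}: no change
So after constraint 3: D(V) = {3,4,5,6}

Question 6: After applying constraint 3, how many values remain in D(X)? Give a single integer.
Answer: 2

Derivation:
Constraint 1 (X < V) on D(X)={2,5,6} D(V)={1,2,3,4,5,6}: X {2,5,6}->{2,5}; V {1,2,3,4,5,6}->{3,4,5,6}
Constraint 2 (X < Y) on D(X)={2,5} D(Y)={1,2,3,4,5,6}: Y {1,2,3,4,5,6}->{3,4,5,6}
Constraint 3 (U != V) on D(U)={1,2,3,6} D(V)={3,4,5,6}: no change
So after constraint 3: D(X)={2,5}, size = 2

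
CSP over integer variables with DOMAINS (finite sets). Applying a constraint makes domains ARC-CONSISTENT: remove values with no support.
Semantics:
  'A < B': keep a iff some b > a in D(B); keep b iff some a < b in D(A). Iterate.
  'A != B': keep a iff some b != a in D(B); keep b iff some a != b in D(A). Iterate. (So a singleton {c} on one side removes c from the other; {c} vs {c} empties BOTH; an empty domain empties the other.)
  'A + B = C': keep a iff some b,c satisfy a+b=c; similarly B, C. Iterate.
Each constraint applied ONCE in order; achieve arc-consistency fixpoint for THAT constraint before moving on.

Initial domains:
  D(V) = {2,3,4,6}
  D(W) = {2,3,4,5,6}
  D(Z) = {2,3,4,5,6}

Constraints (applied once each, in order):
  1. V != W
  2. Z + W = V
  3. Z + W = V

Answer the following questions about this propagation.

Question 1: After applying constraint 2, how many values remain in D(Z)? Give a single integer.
Answer: 3

Derivation:
Constraint 1 (V != W) on D(V)={2,3,4,6} D(W)={2,3,4,5,6}: no change
Constraint 2 (Z + W = V) on D(Z)={2,3,4,5,6} D(W)={2,3,4,5,6} D(V)={2,3,4,6}: Z {2,3,4,5,6}->{2,3,4}; W {2,3,4,5,6}->{2,3,4}; V {2,3,4,6}->{4,6}
So after constraint 2: D(Z)={2,3,4}, size = 3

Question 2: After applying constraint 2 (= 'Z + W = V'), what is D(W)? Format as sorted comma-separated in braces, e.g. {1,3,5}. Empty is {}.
Answer: {2,3,4}

Derivation:
Constraint 1 (V != W) on D(V)={2,3,4,6} D(W)={2,3,4,5,6}: no change
Constraint 2 (Z + W = V) on D(Z)={2,3,4,5,6} D(W)={2,3,4,5,6} D(V)={2,3,4,6}: Z {2,3,4,5,6}->{2,3,4}; W {2,3,4,5,6}->{2,3,4}; V {2,3,4,6}->{4,6}
So after constraint 2: D(W) = {2,3,4}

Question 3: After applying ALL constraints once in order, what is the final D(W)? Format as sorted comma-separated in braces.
Constraint 1 (V != W) on D(V)={2,3,4,6} D(W)={2,3,4,5,6}: no change
Constraint 2 (Z + W = V) on D(Z)={2,3,4,5,6} D(W)={2,3,4,5,6} D(V)={2,3,4,6}: Z {2,3,4,5,6}->{2,3,4}; W {2,3,4,5,6}->{2,3,4}; V {2,3,4,6}->{4,6}
Constraint 3 (Z + W = V) on D(Z)={2,3,4} D(W)={2,3,4} D(V)={4,6}: no change
So after all 3 constraints: D(W) = {2,3,4}

Answer: {2,3,4}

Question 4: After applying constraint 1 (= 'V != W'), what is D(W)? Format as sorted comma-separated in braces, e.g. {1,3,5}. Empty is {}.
Answer: {2,3,4,5,6}

Derivation:
Constraint 1 (V != W) on D(V)={2,3,4,6} D(W)={2,3,4,5,6}: no change
So after constraint 1: D(W) = {2,3,4,5,6}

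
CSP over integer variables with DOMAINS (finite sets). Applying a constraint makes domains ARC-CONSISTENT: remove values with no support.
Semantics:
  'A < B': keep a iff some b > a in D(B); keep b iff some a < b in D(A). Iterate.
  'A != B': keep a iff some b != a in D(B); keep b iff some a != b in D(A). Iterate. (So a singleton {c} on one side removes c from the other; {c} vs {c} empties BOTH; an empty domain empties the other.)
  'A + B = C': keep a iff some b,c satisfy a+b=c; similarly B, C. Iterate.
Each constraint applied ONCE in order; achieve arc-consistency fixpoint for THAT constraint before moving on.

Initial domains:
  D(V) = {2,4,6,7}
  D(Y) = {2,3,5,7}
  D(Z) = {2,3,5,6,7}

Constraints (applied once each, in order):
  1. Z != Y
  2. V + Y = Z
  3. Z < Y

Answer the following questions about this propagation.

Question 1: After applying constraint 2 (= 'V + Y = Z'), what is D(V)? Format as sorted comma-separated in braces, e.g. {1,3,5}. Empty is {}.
Constraint 1 (Z != Y) on D(Z)={2,3,5,6,7} D(Y)={2,3,5,7}: no change
Constraint 2 (V + Y = Z) on D(V)={2,4,6,7} D(Y)={2,3,5,7} D(Z)={2,3,5,6,7}: V {2,4,6,7}->{2,4}; Y {2,3,5,7}->{2,3,5}; Z {2,3,5,6,7}->{5,6,7}
So after constraint 2: D(V) = {2,4}

Answer: {2,4}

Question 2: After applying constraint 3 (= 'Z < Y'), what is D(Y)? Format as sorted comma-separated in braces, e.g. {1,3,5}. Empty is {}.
Constraint 1 (Z != Y) on D(Z)={2,3,5,6,7} D(Y)={2,3,5,7}: no change
Constraint 2 (V + Y = Z) on D(V)={2,4,6,7} D(Y)={2,3,5,7} D(Z)={2,3,5,6,7}: V {2,4,6,7}->{2,4}; Y {2,3,5,7}->{2,3,5}; Z {2,3,5,6,7}->{5,6,7}
Constraint 3 (Z < Y) on D(Z)={5,6,7} D(Y)={2,3,5}: Z {5,6,7}->{}; Y {2,3,5}->{}
So after constraint 3: D(Y) = {}

Answer: {}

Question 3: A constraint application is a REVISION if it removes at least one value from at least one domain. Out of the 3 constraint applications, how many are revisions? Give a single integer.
Constraint 1 (Z != Y) on D(Z)={2,3,5,6,7} D(Y)={2,3,5,7}: no change => not a revision
Constraint 2 (V + Y = Z) on D(V)={2,4,6,7} D(Y)={2,3,5,7} D(Z)={2,3,5,6,7}: V {2,4,6,7}->{2,4}; Y {2,3,5,7}->{2,3,5}; Z {2,3,5,6,7}->{5,6,7} => REVISION
Constraint 3 (Z < Y) on D(Z)={5,6,7} D(Y)={2,3,5}: Z {5,6,7}->{}; Y {2,3,5}->{} => REVISION
Total revisions = 2

Answer: 2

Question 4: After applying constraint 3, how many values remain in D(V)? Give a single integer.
Answer: 2

Derivation:
Constraint 1 (Z != Y) on D(Z)={2,3,5,6,7} D(Y)={2,3,5,7}: no change
Constraint 2 (V + Y = Z) on D(V)={2,4,6,7} D(Y)={2,3,5,7} D(Z)={2,3,5,6,7}: V {2,4,6,7}->{2,4}; Y {2,3,5,7}->{2,3,5}; Z {2,3,5,6,7}->{5,6,7}
Constraint 3 (Z < Y) on D(Z)={5,6,7} D(Y)={2,3,5}: Z {5,6,7}->{}; Y {2,3,5}->{}
So after constraint 3: D(V)={2,4}, size = 2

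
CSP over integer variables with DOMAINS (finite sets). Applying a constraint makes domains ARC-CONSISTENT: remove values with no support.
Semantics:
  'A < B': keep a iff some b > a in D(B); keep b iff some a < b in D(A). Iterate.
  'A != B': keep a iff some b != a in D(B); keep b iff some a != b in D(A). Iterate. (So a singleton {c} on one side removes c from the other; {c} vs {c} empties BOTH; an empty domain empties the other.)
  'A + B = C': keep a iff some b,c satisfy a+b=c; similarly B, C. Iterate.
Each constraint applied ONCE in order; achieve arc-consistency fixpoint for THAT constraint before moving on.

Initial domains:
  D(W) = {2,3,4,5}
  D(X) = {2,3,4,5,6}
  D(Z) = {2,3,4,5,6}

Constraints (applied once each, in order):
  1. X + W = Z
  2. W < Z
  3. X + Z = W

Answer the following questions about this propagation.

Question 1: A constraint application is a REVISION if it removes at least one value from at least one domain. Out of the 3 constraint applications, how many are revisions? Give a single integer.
Answer: 2

Derivation:
Constraint 1 (X + W = Z) on D(X)={2,3,4,5,6} D(W)={2,3,4,5} D(Z)={2,3,4,5,6}: X {2,3,4,5,6}->{2,3,4}; W {2,3,4,5}->{2,3,4}; Z {2,3,4,5,6}->{4,5,6} => REVISION
Constraint 2 (W < Z) on D(W)={2,3,4} D(Z)={4,5,6}: no change => not a revision
Constraint 3 (X + Z = W) on D(X)={2,3,4} D(Z)={4,5,6} D(W)={2,3,4}: X {2,3,4}->{}; Z {4,5,6}->{}; W {2,3,4}->{} => REVISION
Total revisions = 2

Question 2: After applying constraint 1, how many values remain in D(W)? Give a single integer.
Answer: 3

Derivation:
Constraint 1 (X + W = Z) on D(X)={2,3,4,5,6} D(W)={2,3,4,5} D(Z)={2,3,4,5,6}: X {2,3,4,5,6}->{2,3,4}; W {2,3,4,5}->{2,3,4}; Z {2,3,4,5,6}->{4,5,6}
So after constraint 1: D(W)={2,3,4}, size = 3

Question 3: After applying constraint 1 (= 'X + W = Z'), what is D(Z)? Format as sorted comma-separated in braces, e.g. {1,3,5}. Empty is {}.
Answer: {4,5,6}

Derivation:
Constraint 1 (X + W = Z) on D(X)={2,3,4,5,6} D(W)={2,3,4,5} D(Z)={2,3,4,5,6}: X {2,3,4,5,6}->{2,3,4}; W {2,3,4,5}->{2,3,4}; Z {2,3,4,5,6}->{4,5,6}
So after constraint 1: D(Z) = {4,5,6}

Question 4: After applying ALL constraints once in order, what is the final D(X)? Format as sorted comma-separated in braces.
Answer: {}

Derivation:
Constraint 1 (X + W = Z) on D(X)={2,3,4,5,6} D(W)={2,3,4,5} D(Z)={2,3,4,5,6}: X {2,3,4,5,6}->{2,3,4}; W {2,3,4,5}->{2,3,4}; Z {2,3,4,5,6}->{4,5,6}
Constraint 2 (W < Z) on D(W)={2,3,4} D(Z)={4,5,6}: no change
Constraint 3 (X + Z = W) on D(X)={2,3,4} D(Z)={4,5,6} D(W)={2,3,4}: X {2,3,4}->{}; Z {4,5,6}->{}; W {2,3,4}->{}
So after all 3 constraints: D(X) = {}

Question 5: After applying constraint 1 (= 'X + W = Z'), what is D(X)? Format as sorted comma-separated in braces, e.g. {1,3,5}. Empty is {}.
Answer: {2,3,4}

Derivation:
Constraint 1 (X + W = Z) on D(X)={2,3,4,5,6} D(W)={2,3,4,5} D(Z)={2,3,4,5,6}: X {2,3,4,5,6}->{2,3,4}; W {2,3,4,5}->{2,3,4}; Z {2,3,4,5,6}->{4,5,6}
So after constraint 1: D(X) = {2,3,4}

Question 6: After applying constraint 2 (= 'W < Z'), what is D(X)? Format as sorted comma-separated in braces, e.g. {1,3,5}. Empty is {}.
Constraint 1 (X + W = Z) on D(X)={2,3,4,5,6} D(W)={2,3,4,5} D(Z)={2,3,4,5,6}: X {2,3,4,5,6}->{2,3,4}; W {2,3,4,5}->{2,3,4}; Z {2,3,4,5,6}->{4,5,6}
Constraint 2 (W < Z) on D(W)={2,3,4} D(Z)={4,5,6}: no change
So after constraint 2: D(X) = {2,3,4}

Answer: {2,3,4}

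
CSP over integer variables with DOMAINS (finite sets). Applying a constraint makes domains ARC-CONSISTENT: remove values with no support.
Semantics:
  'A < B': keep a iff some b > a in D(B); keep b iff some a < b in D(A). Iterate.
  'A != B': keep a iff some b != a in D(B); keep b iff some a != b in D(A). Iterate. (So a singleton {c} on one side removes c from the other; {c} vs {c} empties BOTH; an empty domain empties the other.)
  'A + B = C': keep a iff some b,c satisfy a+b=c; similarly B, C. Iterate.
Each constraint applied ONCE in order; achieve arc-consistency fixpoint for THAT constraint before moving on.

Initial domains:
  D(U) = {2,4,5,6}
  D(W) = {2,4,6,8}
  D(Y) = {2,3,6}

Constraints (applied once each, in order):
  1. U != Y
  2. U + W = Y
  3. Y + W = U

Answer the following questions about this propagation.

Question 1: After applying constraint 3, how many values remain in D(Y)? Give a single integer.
Answer: 0

Derivation:
Constraint 1 (U != Y) on D(U)={2,4,5,6} D(Y)={2,3,6}: no change
Constraint 2 (U + W = Y) on D(U)={2,4,5,6} D(W)={2,4,6,8} D(Y)={2,3,6}: U {2,4,5,6}->{2,4}; W {2,4,6,8}->{2,4}; Y {2,3,6}->{6}
Constraint 3 (Y + W = U) on D(Y)={6} D(W)={2,4} D(U)={2,4}: Y {6}->{}; W {2,4}->{}; U {2,4}->{}
So after constraint 3: D(Y)={}, size = 0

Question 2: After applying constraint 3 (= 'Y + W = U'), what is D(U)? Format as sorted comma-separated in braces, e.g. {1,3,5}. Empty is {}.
Constraint 1 (U != Y) on D(U)={2,4,5,6} D(Y)={2,3,6}: no change
Constraint 2 (U + W = Y) on D(U)={2,4,5,6} D(W)={2,4,6,8} D(Y)={2,3,6}: U {2,4,5,6}->{2,4}; W {2,4,6,8}->{2,4}; Y {2,3,6}->{6}
Constraint 3 (Y + W = U) on D(Y)={6} D(W)={2,4} D(U)={2,4}: Y {6}->{}; W {2,4}->{}; U {2,4}->{}
So after constraint 3: D(U) = {}

Answer: {}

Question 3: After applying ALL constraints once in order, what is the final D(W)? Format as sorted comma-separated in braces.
Answer: {}

Derivation:
Constraint 1 (U != Y) on D(U)={2,4,5,6} D(Y)={2,3,6}: no change
Constraint 2 (U + W = Y) on D(U)={2,4,5,6} D(W)={2,4,6,8} D(Y)={2,3,6}: U {2,4,5,6}->{2,4}; W {2,4,6,8}->{2,4}; Y {2,3,6}->{6}
Constraint 3 (Y + W = U) on D(Y)={6} D(W)={2,4} D(U)={2,4}: Y {6}->{}; W {2,4}->{}; U {2,4}->{}
So after all 3 constraints: D(W) = {}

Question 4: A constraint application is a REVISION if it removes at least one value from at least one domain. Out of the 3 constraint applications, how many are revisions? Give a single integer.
Constraint 1 (U != Y) on D(U)={2,4,5,6} D(Y)={2,3,6}: no change => not a revision
Constraint 2 (U + W = Y) on D(U)={2,4,5,6} D(W)={2,4,6,8} D(Y)={2,3,6}: U {2,4,5,6}->{2,4}; W {2,4,6,8}->{2,4}; Y {2,3,6}->{6} => REVISION
Constraint 3 (Y + W = U) on D(Y)={6} D(W)={2,4} D(U)={2,4}: Y {6}->{}; W {2,4}->{}; U {2,4}->{} => REVISION
Total revisions = 2

Answer: 2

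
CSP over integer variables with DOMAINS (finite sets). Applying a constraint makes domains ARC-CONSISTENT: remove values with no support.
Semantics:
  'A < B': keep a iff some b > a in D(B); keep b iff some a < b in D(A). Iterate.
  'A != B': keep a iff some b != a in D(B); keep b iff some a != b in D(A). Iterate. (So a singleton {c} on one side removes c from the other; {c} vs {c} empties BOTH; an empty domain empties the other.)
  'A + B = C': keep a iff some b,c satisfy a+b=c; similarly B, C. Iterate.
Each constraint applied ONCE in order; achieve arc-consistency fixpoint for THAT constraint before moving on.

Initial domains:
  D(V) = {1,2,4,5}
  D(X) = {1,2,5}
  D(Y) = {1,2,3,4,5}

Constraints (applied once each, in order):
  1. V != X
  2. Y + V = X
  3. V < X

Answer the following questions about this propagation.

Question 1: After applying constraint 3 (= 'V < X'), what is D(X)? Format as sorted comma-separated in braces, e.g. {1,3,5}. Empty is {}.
Answer: {2,5}

Derivation:
Constraint 1 (V != X) on D(V)={1,2,4,5} D(X)={1,2,5}: no change
Constraint 2 (Y + V = X) on D(Y)={1,2,3,4,5} D(V)={1,2,4,5} D(X)={1,2,5}: Y {1,2,3,4,5}->{1,3,4}; V {1,2,4,5}->{1,2,4}; X {1,2,5}->{2,5}
Constraint 3 (V < X) on D(V)={1,2,4} D(X)={2,5}: no change
So after constraint 3: D(X) = {2,5}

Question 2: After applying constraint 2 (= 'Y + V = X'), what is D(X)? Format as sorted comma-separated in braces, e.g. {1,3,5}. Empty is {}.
Answer: {2,5}

Derivation:
Constraint 1 (V != X) on D(V)={1,2,4,5} D(X)={1,2,5}: no change
Constraint 2 (Y + V = X) on D(Y)={1,2,3,4,5} D(V)={1,2,4,5} D(X)={1,2,5}: Y {1,2,3,4,5}->{1,3,4}; V {1,2,4,5}->{1,2,4}; X {1,2,5}->{2,5}
So after constraint 2: D(X) = {2,5}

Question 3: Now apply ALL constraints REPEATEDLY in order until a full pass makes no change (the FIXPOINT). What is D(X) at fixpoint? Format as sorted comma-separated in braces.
pass 0 (initial): D(X)={1,2,5}
pass 1: V {1,2,4,5}->{1,2,4}; X {1,2,5}->{2,5}; Y {1,2,3,4,5}->{1,3,4}
pass 2: no change
Fixpoint after 2 passes: D(X) = {2,5}

Answer: {2,5}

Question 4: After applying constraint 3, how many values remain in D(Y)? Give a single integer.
Answer: 3

Derivation:
Constraint 1 (V != X) on D(V)={1,2,4,5} D(X)={1,2,5}: no change
Constraint 2 (Y + V = X) on D(Y)={1,2,3,4,5} D(V)={1,2,4,5} D(X)={1,2,5}: Y {1,2,3,4,5}->{1,3,4}; V {1,2,4,5}->{1,2,4}; X {1,2,5}->{2,5}
Constraint 3 (V < X) on D(V)={1,2,4} D(X)={2,5}: no change
So after constraint 3: D(Y)={1,3,4}, size = 3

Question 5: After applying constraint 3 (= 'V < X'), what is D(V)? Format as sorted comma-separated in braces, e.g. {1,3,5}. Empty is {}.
Constraint 1 (V != X) on D(V)={1,2,4,5} D(X)={1,2,5}: no change
Constraint 2 (Y + V = X) on D(Y)={1,2,3,4,5} D(V)={1,2,4,5} D(X)={1,2,5}: Y {1,2,3,4,5}->{1,3,4}; V {1,2,4,5}->{1,2,4}; X {1,2,5}->{2,5}
Constraint 3 (V < X) on D(V)={1,2,4} D(X)={2,5}: no change
So after constraint 3: D(V) = {1,2,4}

Answer: {1,2,4}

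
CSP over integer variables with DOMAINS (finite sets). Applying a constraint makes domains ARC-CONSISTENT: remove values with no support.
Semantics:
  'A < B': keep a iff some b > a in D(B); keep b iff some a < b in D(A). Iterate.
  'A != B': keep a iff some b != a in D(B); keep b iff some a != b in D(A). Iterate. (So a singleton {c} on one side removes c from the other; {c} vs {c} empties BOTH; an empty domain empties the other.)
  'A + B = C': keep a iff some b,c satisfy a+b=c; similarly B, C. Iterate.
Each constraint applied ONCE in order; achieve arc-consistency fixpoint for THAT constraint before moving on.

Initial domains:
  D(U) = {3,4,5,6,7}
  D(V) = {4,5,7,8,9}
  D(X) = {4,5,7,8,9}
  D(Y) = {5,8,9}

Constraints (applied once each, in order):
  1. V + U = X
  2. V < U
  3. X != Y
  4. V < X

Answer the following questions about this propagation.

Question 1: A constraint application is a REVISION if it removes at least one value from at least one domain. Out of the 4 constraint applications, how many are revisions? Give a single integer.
Constraint 1 (V + U = X) on D(V)={4,5,7,8,9} D(U)={3,4,5,6,7} D(X)={4,5,7,8,9}: V {4,5,7,8,9}->{4,5}; U {3,4,5,6,7}->{3,4,5}; X {4,5,7,8,9}->{7,8,9} => REVISION
Constraint 2 (V < U) on D(V)={4,5} D(U)={3,4,5}: V {4,5}->{4}; U {3,4,5}->{5} => REVISION
Constraint 3 (X != Y) on D(X)={7,8,9} D(Y)={5,8,9}: no change => not a revision
Constraint 4 (V < X) on D(V)={4} D(X)={7,8,9}: no change => not a revision
Total revisions = 2

Answer: 2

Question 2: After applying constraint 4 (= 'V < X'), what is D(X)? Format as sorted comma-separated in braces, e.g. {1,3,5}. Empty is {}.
Answer: {7,8,9}

Derivation:
Constraint 1 (V + U = X) on D(V)={4,5,7,8,9} D(U)={3,4,5,6,7} D(X)={4,5,7,8,9}: V {4,5,7,8,9}->{4,5}; U {3,4,5,6,7}->{3,4,5}; X {4,5,7,8,9}->{7,8,9}
Constraint 2 (V < U) on D(V)={4,5} D(U)={3,4,5}: V {4,5}->{4}; U {3,4,5}->{5}
Constraint 3 (X != Y) on D(X)={7,8,9} D(Y)={5,8,9}: no change
Constraint 4 (V < X) on D(V)={4} D(X)={7,8,9}: no change
So after constraint 4: D(X) = {7,8,9}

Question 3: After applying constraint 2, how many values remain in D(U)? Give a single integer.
Constraint 1 (V + U = X) on D(V)={4,5,7,8,9} D(U)={3,4,5,6,7} D(X)={4,5,7,8,9}: V {4,5,7,8,9}->{4,5}; U {3,4,5,6,7}->{3,4,5}; X {4,5,7,8,9}->{7,8,9}
Constraint 2 (V < U) on D(V)={4,5} D(U)={3,4,5}: V {4,5}->{4}; U {3,4,5}->{5}
So after constraint 2: D(U)={5}, size = 1

Answer: 1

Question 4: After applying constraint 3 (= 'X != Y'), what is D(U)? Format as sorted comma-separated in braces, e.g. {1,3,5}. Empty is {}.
Constraint 1 (V + U = X) on D(V)={4,5,7,8,9} D(U)={3,4,5,6,7} D(X)={4,5,7,8,9}: V {4,5,7,8,9}->{4,5}; U {3,4,5,6,7}->{3,4,5}; X {4,5,7,8,9}->{7,8,9}
Constraint 2 (V < U) on D(V)={4,5} D(U)={3,4,5}: V {4,5}->{4}; U {3,4,5}->{5}
Constraint 3 (X != Y) on D(X)={7,8,9} D(Y)={5,8,9}: no change
So after constraint 3: D(U) = {5}

Answer: {5}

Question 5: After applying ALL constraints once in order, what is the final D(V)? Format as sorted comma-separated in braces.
Answer: {4}

Derivation:
Constraint 1 (V + U = X) on D(V)={4,5,7,8,9} D(U)={3,4,5,6,7} D(X)={4,5,7,8,9}: V {4,5,7,8,9}->{4,5}; U {3,4,5,6,7}->{3,4,5}; X {4,5,7,8,9}->{7,8,9}
Constraint 2 (V < U) on D(V)={4,5} D(U)={3,4,5}: V {4,5}->{4}; U {3,4,5}->{5}
Constraint 3 (X != Y) on D(X)={7,8,9} D(Y)={5,8,9}: no change
Constraint 4 (V < X) on D(V)={4} D(X)={7,8,9}: no change
So after all 4 constraints: D(V) = {4}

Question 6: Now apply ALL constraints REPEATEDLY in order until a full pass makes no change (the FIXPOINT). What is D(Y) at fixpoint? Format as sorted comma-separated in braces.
pass 0 (initial): D(Y)={5,8,9}
pass 1: U {3,4,5,6,7}->{5}; V {4,5,7,8,9}->{4}; X {4,5,7,8,9}->{7,8,9}
pass 2: X {7,8,9}->{9}; Y {5,8,9}->{5,8}
pass 3: no change
Fixpoint after 3 passes: D(Y) = {5,8}

Answer: {5,8}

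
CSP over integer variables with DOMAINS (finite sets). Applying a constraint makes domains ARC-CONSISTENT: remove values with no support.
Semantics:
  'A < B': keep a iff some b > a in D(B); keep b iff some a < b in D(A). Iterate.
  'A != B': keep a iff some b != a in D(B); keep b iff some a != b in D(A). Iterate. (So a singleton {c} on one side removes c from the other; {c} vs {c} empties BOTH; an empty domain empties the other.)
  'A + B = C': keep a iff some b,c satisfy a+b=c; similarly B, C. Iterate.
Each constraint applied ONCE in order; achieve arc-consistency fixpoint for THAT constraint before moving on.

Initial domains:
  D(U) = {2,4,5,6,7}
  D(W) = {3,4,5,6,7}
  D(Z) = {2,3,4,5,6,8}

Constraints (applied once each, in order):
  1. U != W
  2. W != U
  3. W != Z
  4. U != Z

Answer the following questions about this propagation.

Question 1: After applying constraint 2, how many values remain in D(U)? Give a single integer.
Constraint 1 (U != W) on D(U)={2,4,5,6,7} D(W)={3,4,5,6,7}: no change
Constraint 2 (W != U) on D(W)={3,4,5,6,7} D(U)={2,4,5,6,7}: no change
So after constraint 2: D(U)={2,4,5,6,7}, size = 5

Answer: 5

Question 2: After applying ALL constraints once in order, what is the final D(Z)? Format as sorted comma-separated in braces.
Constraint 1 (U != W) on D(U)={2,4,5,6,7} D(W)={3,4,5,6,7}: no change
Constraint 2 (W != U) on D(W)={3,4,5,6,7} D(U)={2,4,5,6,7}: no change
Constraint 3 (W != Z) on D(W)={3,4,5,6,7} D(Z)={2,3,4,5,6,8}: no change
Constraint 4 (U != Z) on D(U)={2,4,5,6,7} D(Z)={2,3,4,5,6,8}: no change
So after all 4 constraints: D(Z) = {2,3,4,5,6,8}

Answer: {2,3,4,5,6,8}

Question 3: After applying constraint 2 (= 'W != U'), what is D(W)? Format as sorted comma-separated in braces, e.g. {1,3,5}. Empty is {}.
Answer: {3,4,5,6,7}

Derivation:
Constraint 1 (U != W) on D(U)={2,4,5,6,7} D(W)={3,4,5,6,7}: no change
Constraint 2 (W != U) on D(W)={3,4,5,6,7} D(U)={2,4,5,6,7}: no change
So after constraint 2: D(W) = {3,4,5,6,7}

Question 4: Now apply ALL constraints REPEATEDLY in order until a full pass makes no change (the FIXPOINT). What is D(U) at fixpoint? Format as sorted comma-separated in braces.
pass 0 (initial): D(U)={2,4,5,6,7}
pass 1: no change
Fixpoint after 1 passes: D(U) = {2,4,5,6,7}

Answer: {2,4,5,6,7}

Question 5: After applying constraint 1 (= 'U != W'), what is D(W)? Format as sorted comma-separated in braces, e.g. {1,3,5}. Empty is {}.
Constraint 1 (U != W) on D(U)={2,4,5,6,7} D(W)={3,4,5,6,7}: no change
So after constraint 1: D(W) = {3,4,5,6,7}

Answer: {3,4,5,6,7}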